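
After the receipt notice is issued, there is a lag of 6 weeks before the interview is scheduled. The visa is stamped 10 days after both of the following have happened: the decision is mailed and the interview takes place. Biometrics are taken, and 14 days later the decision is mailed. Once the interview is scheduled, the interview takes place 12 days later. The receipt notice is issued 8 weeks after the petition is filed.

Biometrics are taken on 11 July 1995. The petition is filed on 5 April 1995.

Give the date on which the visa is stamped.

4 August 1995

Biometrics are taken: Jul 11, 1995.
The decision is mailed: Jul 11, 1995 + 14 days = Jul 25, 1995.
The petition is filed: Apr 5, 1995.
The receipt notice is issued: Apr 5, 1995 + 8 weeks = May 31, 1995.
The interview is scheduled: May 31, 1995 + 6 weeks = Jul 12, 1995.
The interview takes place: Jul 12, 1995 + 12 days = Jul 24, 1995.
Both prerequisites met — the decision is mailed (Jul 25, 1995), the interview takes place (Jul 24, 1995); the later is Jul 25, 1995.
The visa is stamped: Jul 25, 1995 + 10 days = Aug 4, 1995.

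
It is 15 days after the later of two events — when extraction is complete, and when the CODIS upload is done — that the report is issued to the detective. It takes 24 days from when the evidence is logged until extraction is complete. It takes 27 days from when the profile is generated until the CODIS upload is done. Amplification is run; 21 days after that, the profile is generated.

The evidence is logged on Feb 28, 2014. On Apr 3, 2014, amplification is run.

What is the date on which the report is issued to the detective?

The evidence is logged: Feb 28, 2014.
Extraction is complete: Feb 28, 2014 + 24 days = Mar 24, 2014.
Amplification is run: Apr 3, 2014.
The profile is generated: Apr 3, 2014 + 21 days = Apr 24, 2014.
The CODIS upload is done: Apr 24, 2014 + 27 days = May 21, 2014.
Both prerequisites met — extraction is complete (Mar 24, 2014), the CODIS upload is done (May 21, 2014); the later is May 21, 2014.
The report is issued to the detective: May 21, 2014 + 15 days = Jun 5, 2014.

Jun 5, 2014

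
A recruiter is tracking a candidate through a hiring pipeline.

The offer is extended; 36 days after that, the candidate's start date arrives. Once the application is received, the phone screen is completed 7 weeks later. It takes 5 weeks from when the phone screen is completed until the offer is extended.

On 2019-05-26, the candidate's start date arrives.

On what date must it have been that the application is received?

2019-01-26

The candidate's start date arrives: May 26, 2019.
The offer is extended: May 26, 2019 − 36 days = Apr 20, 2019.
The phone screen is completed: Apr 20, 2019 − 5 weeks = Mar 16, 2019.
The application is received: Mar 16, 2019 − 7 weeks = Jan 26, 2019.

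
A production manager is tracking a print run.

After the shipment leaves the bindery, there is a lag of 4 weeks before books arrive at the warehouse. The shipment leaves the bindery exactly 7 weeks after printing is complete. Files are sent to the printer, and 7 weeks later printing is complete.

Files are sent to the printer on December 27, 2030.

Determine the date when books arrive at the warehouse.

May 2, 2031

Files are sent to the printer: Dec 27, 2030.
Printing is complete: Dec 27, 2030 + 7 weeks = Feb 14, 2031.
The shipment leaves the bindery: Feb 14, 2031 + 7 weeks = Apr 4, 2031.
Books arrive at the warehouse: Apr 4, 2031 + 4 weeks = May 2, 2031.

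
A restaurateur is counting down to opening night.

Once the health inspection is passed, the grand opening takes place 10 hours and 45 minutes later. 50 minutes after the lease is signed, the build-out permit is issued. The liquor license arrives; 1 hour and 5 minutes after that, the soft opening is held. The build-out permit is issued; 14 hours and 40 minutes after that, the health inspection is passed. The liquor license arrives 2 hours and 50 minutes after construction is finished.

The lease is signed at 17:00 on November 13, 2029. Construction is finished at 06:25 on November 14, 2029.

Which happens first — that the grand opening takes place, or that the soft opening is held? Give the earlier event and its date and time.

The lease is signed: 17:00 Nov 13, 2029.
The build-out permit is issued: 17:00 Nov 13, 2029 + 50m = 17:50 Nov 13, 2029.
The health inspection is passed: 17:50 Nov 13, 2029 + 14h40m = 08:30 Nov 14, 2029.
The grand opening takes place: 08:30 Nov 14, 2029 + 10h45m = 19:15 Nov 14, 2029.
Construction is finished: 06:25 Nov 14, 2029.
The liquor license arrives: 06:25 Nov 14, 2029 + 2h50m = 09:15 Nov 14, 2029.
The soft opening is held: 09:15 Nov 14, 2029 + 1h05m = 10:20 Nov 14, 2029.
Comparing: the grand opening takes place at 19:15 Nov 14, 2029 vs the soft opening is held at 10:20 Nov 14, 2029. Earlier: the soft opening is held.

The soft opening is held — 10:20 on November 14, 2029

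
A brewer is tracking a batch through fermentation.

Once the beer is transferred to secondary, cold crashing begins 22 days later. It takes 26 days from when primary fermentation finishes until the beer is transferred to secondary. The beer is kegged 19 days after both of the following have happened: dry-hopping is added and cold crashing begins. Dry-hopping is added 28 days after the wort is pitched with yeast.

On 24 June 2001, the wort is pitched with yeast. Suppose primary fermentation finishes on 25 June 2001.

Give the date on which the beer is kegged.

The wort is pitched with yeast: Jun 24, 2001.
Dry-hopping is added: Jun 24, 2001 + 28 days = Jul 22, 2001.
Primary fermentation finishes: Jun 25, 2001.
The beer is transferred to secondary: Jun 25, 2001 + 26 days = Jul 21, 2001.
Cold crashing begins: Jul 21, 2001 + 22 days = Aug 12, 2001.
Both prerequisites met — dry-hopping is added (Jul 22, 2001), cold crashing begins (Aug 12, 2001); the later is Aug 12, 2001.
The beer is kegged: Aug 12, 2001 + 19 days = Aug 31, 2001.

31 August 2001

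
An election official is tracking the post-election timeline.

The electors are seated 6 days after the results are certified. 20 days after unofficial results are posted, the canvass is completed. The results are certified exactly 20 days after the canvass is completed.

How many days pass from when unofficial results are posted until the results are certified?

Causal path: unofficial results are posted → the canvass is completed → the results are certified.
Total delay along the path: 20 + 20 = 40 days.

40 days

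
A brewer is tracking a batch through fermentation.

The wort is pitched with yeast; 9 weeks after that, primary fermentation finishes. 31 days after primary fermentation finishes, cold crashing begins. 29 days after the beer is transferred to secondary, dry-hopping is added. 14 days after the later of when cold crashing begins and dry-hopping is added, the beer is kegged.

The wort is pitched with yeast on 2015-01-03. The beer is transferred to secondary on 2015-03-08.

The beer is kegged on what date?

The wort is pitched with yeast: Jan 3, 2015.
Primary fermentation finishes: Jan 3, 2015 + 9 weeks = Mar 7, 2015.
Cold crashing begins: Mar 7, 2015 + 31 days = Apr 7, 2015.
The beer is transferred to secondary: Mar 8, 2015.
Dry-hopping is added: Mar 8, 2015 + 29 days = Apr 6, 2015.
Both prerequisites met — cold crashing begins (Apr 7, 2015), dry-hopping is added (Apr 6, 2015); the later is Apr 7, 2015.
The beer is kegged: Apr 7, 2015 + 14 days = Apr 21, 2015.

2015-04-21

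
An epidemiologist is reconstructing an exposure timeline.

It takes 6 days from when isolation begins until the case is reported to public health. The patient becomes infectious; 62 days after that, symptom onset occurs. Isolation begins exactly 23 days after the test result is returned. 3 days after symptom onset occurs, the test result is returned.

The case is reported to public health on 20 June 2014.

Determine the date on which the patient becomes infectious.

18 March 2014

The case is reported to public health: Jun 20, 2014.
Isolation begins: Jun 20, 2014 − 6 days = Jun 14, 2014.
The test result is returned: Jun 14, 2014 − 23 days = May 22, 2014.
Symptom onset occurs: May 22, 2014 − 3 days = May 19, 2014.
The patient becomes infectious: May 19, 2014 − 62 days = Mar 18, 2014.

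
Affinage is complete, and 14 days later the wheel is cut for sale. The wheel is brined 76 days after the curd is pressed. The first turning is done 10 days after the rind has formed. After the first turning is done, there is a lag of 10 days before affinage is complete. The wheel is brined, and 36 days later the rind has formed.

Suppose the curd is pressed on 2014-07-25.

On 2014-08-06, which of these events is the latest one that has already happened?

The curd is pressed

The curd is pressed: Jul 25, 2014.
The wheel is brined: Jul 25, 2014 + 76 days = Oct 9, 2014.
The rind has formed: Oct 9, 2014 + 36 days = Nov 14, 2014.
The first turning is done: Nov 14, 2014 + 10 days = Nov 24, 2014.
Affinage is complete: Nov 24, 2014 + 10 days = Dec 4, 2014.
The wheel is cut for sale: Dec 4, 2014 + 14 days = Dec 18, 2014.
Aug 6, 2014 falls between when the curd is pressed (Jul 25, 2014) and when the wheel is brined (Oct 9, 2014).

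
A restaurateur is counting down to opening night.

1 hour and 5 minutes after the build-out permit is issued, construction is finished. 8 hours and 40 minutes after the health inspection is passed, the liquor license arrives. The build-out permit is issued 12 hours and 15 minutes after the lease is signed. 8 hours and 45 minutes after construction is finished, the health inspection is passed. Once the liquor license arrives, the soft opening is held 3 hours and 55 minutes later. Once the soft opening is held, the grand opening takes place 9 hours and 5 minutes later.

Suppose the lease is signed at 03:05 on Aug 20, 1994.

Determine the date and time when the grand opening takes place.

The lease is signed: 03:05 Aug 20, 1994.
The build-out permit is issued: 03:05 Aug 20, 1994 + 12h15m = 15:20 Aug 20, 1994.
Construction is finished: 15:20 Aug 20, 1994 + 1h05m = 16:25 Aug 20, 1994.
The health inspection is passed: 16:25 Aug 20, 1994 + 8h45m = 01:10 Aug 21, 1994.
The liquor license arrives: 01:10 Aug 21, 1994 + 8h40m = 09:50 Aug 21, 1994.
The soft opening is held: 09:50 Aug 21, 1994 + 3h55m = 13:45 Aug 21, 1994.
The grand opening takes place: 13:45 Aug 21, 1994 + 9h05m = 22:50 Aug 21, 1994.

22:50 on Aug 21, 1994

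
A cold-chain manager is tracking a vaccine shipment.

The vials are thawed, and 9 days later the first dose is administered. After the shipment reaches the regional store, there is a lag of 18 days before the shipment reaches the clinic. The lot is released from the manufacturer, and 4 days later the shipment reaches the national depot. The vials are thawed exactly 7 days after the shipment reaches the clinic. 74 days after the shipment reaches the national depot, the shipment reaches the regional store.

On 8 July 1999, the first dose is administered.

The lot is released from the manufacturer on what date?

The first dose is administered: Jul 8, 1999.
The vials are thawed: Jul 8, 1999 − 9 days = Jun 29, 1999.
The shipment reaches the clinic: Jun 29, 1999 − 7 days = Jun 22, 1999.
The shipment reaches the regional store: Jun 22, 1999 − 18 days = Jun 4, 1999.
The shipment reaches the national depot: Jun 4, 1999 − 74 days = Mar 22, 1999.
The lot is released from the manufacturer: Mar 22, 1999 − 4 days = Mar 18, 1999.

18 March 1999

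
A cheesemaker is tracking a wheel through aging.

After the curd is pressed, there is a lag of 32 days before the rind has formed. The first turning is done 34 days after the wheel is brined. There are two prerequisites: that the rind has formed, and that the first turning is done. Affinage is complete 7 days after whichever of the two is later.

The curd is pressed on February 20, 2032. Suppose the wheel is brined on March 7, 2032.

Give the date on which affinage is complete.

April 17, 2032

The curd is pressed: Feb 20, 2032.
The rind has formed: Feb 20, 2032 + 32 days = Mar 23, 2032.
The wheel is brined: Mar 7, 2032.
The first turning is done: Mar 7, 2032 + 34 days = Apr 10, 2032.
Both prerequisites met — the rind has formed (Mar 23, 2032), the first turning is done (Apr 10, 2032); the later is Apr 10, 2032.
Affinage is complete: Apr 10, 2032 + 7 days = Apr 17, 2032.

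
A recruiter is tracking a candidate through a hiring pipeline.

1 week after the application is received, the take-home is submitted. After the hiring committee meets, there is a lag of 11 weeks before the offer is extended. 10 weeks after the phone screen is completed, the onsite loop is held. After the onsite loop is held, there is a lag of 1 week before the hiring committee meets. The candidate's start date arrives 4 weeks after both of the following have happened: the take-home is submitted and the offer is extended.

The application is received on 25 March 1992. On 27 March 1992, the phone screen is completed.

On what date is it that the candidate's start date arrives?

The application is received: Mar 25, 1992.
The take-home is submitted: Mar 25, 1992 + 1 week = Apr 1, 1992.
The phone screen is completed: Mar 27, 1992.
The onsite loop is held: Mar 27, 1992 + 10 weeks = Jun 5, 1992.
The hiring committee meets: Jun 5, 1992 + 1 week = Jun 12, 1992.
The offer is extended: Jun 12, 1992 + 11 weeks = Aug 28, 1992.
Both prerequisites met — the take-home is submitted (Apr 1, 1992), the offer is extended (Aug 28, 1992); the later is Aug 28, 1992.
The candidate's start date arrives: Aug 28, 1992 + 4 weeks = Sep 25, 1992.

25 September 1992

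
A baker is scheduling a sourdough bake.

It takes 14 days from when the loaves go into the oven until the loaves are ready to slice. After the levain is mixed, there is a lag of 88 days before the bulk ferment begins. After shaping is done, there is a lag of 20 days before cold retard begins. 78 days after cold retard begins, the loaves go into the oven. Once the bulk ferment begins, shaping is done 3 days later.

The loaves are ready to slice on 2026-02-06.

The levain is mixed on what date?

The loaves are ready to slice: Feb 6, 2026.
The loaves go into the oven: Feb 6, 2026 − 14 days = Jan 23, 2026.
Cold retard begins: Jan 23, 2026 − 78 days = Nov 6, 2025.
Shaping is done: Nov 6, 2025 − 20 days = Oct 17, 2025.
The bulk ferment begins: Oct 17, 2025 − 3 days = Oct 14, 2025.
The levain is mixed: Oct 14, 2025 − 88 days = Jul 18, 2025.

2025-07-18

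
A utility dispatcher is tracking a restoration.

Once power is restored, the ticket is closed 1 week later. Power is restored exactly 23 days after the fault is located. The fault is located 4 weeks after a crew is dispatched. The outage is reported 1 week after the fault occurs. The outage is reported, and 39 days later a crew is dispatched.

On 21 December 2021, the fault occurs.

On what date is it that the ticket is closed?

4 April 2022

The fault occurs: Dec 21, 2021.
The outage is reported: Dec 21, 2021 + 1 week = Dec 28, 2021.
A crew is dispatched: Dec 28, 2021 + 39 days = Feb 5, 2022.
The fault is located: Feb 5, 2022 + 4 weeks = Mar 5, 2022.
Power is restored: Mar 5, 2022 + 23 days = Mar 28, 2022.
The ticket is closed: Mar 28, 2022 + 1 week = Apr 4, 2022.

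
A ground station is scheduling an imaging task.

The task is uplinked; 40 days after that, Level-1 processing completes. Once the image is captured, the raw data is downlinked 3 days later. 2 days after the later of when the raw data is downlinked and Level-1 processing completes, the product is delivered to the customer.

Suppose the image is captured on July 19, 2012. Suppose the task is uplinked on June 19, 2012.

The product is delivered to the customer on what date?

July 31, 2012

The image is captured: Jul 19, 2012.
The raw data is downlinked: Jul 19, 2012 + 3 days = Jul 22, 2012.
The task is uplinked: Jun 19, 2012.
Level-1 processing completes: Jun 19, 2012 + 40 days = Jul 29, 2012.
Both prerequisites met — the raw data is downlinked (Jul 22, 2012), Level-1 processing completes (Jul 29, 2012); the later is Jul 29, 2012.
The product is delivered to the customer: Jul 29, 2012 + 2 days = Jul 31, 2012.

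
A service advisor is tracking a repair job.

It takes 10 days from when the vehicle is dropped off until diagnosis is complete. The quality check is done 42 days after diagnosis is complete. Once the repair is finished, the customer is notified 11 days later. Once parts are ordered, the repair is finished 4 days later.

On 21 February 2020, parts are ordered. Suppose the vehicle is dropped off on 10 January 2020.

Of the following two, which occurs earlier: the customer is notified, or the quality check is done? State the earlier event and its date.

The quality check is done — 2 March 2020

Parts are ordered: Feb 21, 2020.
The repair is finished: Feb 21, 2020 + 4 days = Feb 25, 2020.
The customer is notified: Feb 25, 2020 + 11 days = Mar 7, 2020.
The vehicle is dropped off: Jan 10, 2020.
Diagnosis is complete: Jan 10, 2020 + 10 days = Jan 20, 2020.
The quality check is done: Jan 20, 2020 + 42 days = Mar 2, 2020.
Comparing: the customer is notified on Mar 7, 2020 vs the quality check is done on Mar 2, 2020. Earlier: the quality check is done.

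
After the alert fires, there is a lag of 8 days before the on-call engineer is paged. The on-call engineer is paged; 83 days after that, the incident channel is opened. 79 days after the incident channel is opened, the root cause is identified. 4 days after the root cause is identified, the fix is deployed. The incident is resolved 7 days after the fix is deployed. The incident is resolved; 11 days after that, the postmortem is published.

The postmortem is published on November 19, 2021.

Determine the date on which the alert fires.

The postmortem is published: Nov 19, 2021.
The incident is resolved: Nov 19, 2021 − 11 days = Nov 8, 2021.
The fix is deployed: Nov 8, 2021 − 7 days = Nov 1, 2021.
The root cause is identified: Nov 1, 2021 − 4 days = Oct 28, 2021.
The incident channel is opened: Oct 28, 2021 − 79 days = Aug 10, 2021.
The on-call engineer is paged: Aug 10, 2021 − 83 days = May 19, 2021.
The alert fires: May 19, 2021 − 8 days = May 11, 2021.

May 11, 2021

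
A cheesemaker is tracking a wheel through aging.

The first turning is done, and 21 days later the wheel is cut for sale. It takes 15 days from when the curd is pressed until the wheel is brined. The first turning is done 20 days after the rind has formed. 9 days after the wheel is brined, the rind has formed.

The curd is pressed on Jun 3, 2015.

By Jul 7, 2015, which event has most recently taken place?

The curd is pressed: Jun 3, 2015.
The wheel is brined: Jun 3, 2015 + 15 days = Jun 18, 2015.
The rind has formed: Jun 18, 2015 + 9 days = Jun 27, 2015.
The first turning is done: Jun 27, 2015 + 20 days = Jul 17, 2015.
The wheel is cut for sale: Jul 17, 2015 + 21 days = Aug 7, 2015.
Jul 7, 2015 falls between when the rind has formed (Jun 27, 2015) and when the first turning is done (Jul 17, 2015).

The rind has formed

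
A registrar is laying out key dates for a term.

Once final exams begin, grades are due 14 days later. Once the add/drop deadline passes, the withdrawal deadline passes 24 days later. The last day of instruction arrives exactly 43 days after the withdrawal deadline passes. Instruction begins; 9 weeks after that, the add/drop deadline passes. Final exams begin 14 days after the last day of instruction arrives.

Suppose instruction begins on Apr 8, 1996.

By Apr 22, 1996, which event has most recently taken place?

Instruction begins: Apr 8, 1996.
The add/drop deadline passes: Apr 8, 1996 + 9 weeks = Jun 10, 1996.
The withdrawal deadline passes: Jun 10, 1996 + 24 days = Jul 4, 1996.
The last day of instruction arrives: Jul 4, 1996 + 43 days = Aug 16, 1996.
Final exams begin: Aug 16, 1996 + 14 days = Aug 30, 1996.
Grades are due: Aug 30, 1996 + 14 days = Sep 13, 1996.
Apr 22, 1996 falls between when instruction begins (Apr 8, 1996) and when the add/drop deadline passes (Jun 10, 1996).

Instruction begins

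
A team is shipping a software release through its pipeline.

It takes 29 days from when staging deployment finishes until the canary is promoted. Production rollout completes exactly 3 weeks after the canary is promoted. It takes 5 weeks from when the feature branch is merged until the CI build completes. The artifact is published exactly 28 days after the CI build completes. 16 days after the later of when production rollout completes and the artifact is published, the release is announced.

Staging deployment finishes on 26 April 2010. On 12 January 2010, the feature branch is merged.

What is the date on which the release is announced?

1 July 2010

Staging deployment finishes: Apr 26, 2010.
The canary is promoted: Apr 26, 2010 + 29 days = May 25, 2010.
Production rollout completes: May 25, 2010 + 3 weeks = Jun 15, 2010.
The feature branch is merged: Jan 12, 2010.
The CI build completes: Jan 12, 2010 + 5 weeks = Feb 16, 2010.
The artifact is published: Feb 16, 2010 + 28 days = Mar 16, 2010.
Both prerequisites met — production rollout completes (Jun 15, 2010), the artifact is published (Mar 16, 2010); the later is Jun 15, 2010.
The release is announced: Jun 15, 2010 + 16 days = Jul 1, 2010.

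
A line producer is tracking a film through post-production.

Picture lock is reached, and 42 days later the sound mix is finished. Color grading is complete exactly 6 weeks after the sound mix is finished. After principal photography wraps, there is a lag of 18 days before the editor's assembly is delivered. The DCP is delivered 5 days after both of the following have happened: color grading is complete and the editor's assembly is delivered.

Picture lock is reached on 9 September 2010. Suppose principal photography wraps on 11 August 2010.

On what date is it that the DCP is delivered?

7 December 2010

Picture lock is reached: Sep 9, 2010.
The sound mix is finished: Sep 9, 2010 + 42 days = Oct 21, 2010.
Color grading is complete: Oct 21, 2010 + 6 weeks = Dec 2, 2010.
Principal photography wraps: Aug 11, 2010.
The editor's assembly is delivered: Aug 11, 2010 + 18 days = Aug 29, 2010.
Both prerequisites met — color grading is complete (Dec 2, 2010), the editor's assembly is delivered (Aug 29, 2010); the later is Dec 2, 2010.
The DCP is delivered: Dec 2, 2010 + 5 days = Dec 7, 2010.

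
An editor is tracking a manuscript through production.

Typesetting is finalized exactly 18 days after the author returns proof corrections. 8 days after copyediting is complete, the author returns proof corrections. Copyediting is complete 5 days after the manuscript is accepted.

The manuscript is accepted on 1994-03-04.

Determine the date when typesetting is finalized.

1994-04-04

The manuscript is accepted: Mar 4, 1994.
Copyediting is complete: Mar 4, 1994 + 5 days = Mar 9, 1994.
The author returns proof corrections: Mar 9, 1994 + 8 days = Mar 17, 1994.
Typesetting is finalized: Mar 17, 1994 + 18 days = Apr 4, 1994.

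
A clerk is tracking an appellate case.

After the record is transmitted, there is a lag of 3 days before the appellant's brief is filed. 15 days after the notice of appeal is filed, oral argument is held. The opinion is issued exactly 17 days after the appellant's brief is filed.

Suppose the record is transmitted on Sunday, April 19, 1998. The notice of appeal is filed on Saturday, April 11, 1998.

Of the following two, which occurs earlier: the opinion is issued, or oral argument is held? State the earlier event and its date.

The record is transmitted: Apr 19, 1998.
The appellant's brief is filed: Apr 19, 1998 + 3 days = Apr 22, 1998.
The opinion is issued: Apr 22, 1998 + 17 days = May 9, 1998.
The notice of appeal is filed: Apr 11, 1998.
Oral argument is held: Apr 11, 1998 + 15 days = Apr 26, 1998.
Comparing: the opinion is issued on May 9, 1998 vs oral argument is held on Apr 26, 1998. Earlier: oral argument is held.

Oral argument is held — Sunday, April 26, 1998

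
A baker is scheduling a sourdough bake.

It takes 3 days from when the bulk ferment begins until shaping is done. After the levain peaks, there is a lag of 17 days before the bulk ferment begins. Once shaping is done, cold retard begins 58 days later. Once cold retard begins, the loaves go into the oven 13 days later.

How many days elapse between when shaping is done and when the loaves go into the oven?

Causal path: shaping is done → cold retard begins → the loaves go into the oven.
Total delay along the path: 58 + 13 = 71 days.

71 days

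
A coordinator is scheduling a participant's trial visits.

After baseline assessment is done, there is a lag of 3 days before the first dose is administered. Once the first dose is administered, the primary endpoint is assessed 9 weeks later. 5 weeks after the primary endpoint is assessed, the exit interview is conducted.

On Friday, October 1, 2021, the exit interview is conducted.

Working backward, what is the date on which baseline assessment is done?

Tuesday, June 22, 2021

The exit interview is conducted: Oct 1, 2021.
The primary endpoint is assessed: Oct 1, 2021 − 5 weeks = Aug 27, 2021.
The first dose is administered: Aug 27, 2021 − 9 weeks = Jun 25, 2021.
Baseline assessment is done: Jun 25, 2021 − 3 days = Jun 22, 2021.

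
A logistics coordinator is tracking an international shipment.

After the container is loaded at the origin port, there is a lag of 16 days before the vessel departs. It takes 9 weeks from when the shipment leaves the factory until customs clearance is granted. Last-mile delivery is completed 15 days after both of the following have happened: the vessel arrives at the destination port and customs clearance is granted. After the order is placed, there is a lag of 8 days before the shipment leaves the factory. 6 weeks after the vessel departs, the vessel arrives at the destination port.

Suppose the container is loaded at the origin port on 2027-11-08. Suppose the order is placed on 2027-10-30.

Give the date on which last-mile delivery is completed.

2028-01-24

The container is loaded at the origin port: Nov 8, 2027.
The vessel departs: Nov 8, 2027 + 16 days = Nov 24, 2027.
The vessel arrives at the destination port: Nov 24, 2027 + 6 weeks = Jan 5, 2028.
The order is placed: Oct 30, 2027.
The shipment leaves the factory: Oct 30, 2027 + 8 days = Nov 7, 2027.
Customs clearance is granted: Nov 7, 2027 + 9 weeks = Jan 9, 2028.
Both prerequisites met — the vessel arrives at the destination port (Jan 5, 2028), customs clearance is granted (Jan 9, 2028); the later is Jan 9, 2028.
Last-mile delivery is completed: Jan 9, 2028 + 15 days = Jan 24, 2028.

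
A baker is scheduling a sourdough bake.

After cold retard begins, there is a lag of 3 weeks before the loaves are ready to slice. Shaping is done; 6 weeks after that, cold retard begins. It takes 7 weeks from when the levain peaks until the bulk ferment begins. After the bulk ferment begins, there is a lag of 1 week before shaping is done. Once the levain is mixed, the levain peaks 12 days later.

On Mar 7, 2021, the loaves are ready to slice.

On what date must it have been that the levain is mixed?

Oct 27, 2020

The loaves are ready to slice: Mar 7, 2021.
Cold retard begins: Mar 7, 2021 − 3 weeks = Feb 14, 2021.
Shaping is done: Feb 14, 2021 − 6 weeks = Jan 3, 2021.
The bulk ferment begins: Jan 3, 2021 − 1 week = Dec 27, 2020.
The levain peaks: Dec 27, 2020 − 7 weeks = Nov 8, 2020.
The levain is mixed: Nov 8, 2020 − 12 days = Oct 27, 2020.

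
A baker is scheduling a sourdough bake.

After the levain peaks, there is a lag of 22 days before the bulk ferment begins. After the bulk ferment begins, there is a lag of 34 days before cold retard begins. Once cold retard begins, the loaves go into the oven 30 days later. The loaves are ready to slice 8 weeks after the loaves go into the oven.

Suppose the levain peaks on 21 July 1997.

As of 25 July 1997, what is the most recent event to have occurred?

The levain peaks: Jul 21, 1997.
The bulk ferment begins: Jul 21, 1997 + 22 days = Aug 12, 1997.
Cold retard begins: Aug 12, 1997 + 34 days = Sep 15, 1997.
The loaves go into the oven: Sep 15, 1997 + 30 days = Oct 15, 1997.
The loaves are ready to slice: Oct 15, 1997 + 8 weeks = Dec 10, 1997.
Jul 25, 1997 falls between when the levain peaks (Jul 21, 1997) and when the bulk ferment begins (Aug 12, 1997).

The levain peaks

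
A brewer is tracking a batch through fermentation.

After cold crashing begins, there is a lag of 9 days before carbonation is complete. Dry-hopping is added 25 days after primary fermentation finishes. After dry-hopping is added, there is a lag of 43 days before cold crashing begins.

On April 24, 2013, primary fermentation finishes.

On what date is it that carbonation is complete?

July 10, 2013

Primary fermentation finishes: Apr 24, 2013.
Dry-hopping is added: Apr 24, 2013 + 25 days = May 19, 2013.
Cold crashing begins: May 19, 2013 + 43 days = Jul 1, 2013.
Carbonation is complete: Jul 1, 2013 + 9 days = Jul 10, 2013.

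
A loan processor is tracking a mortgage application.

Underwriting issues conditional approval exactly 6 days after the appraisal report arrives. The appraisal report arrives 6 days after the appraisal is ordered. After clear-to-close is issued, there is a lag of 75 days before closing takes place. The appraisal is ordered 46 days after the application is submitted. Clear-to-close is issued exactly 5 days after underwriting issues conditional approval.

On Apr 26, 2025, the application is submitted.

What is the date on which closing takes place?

The application is submitted: Apr 26, 2025.
The appraisal is ordered: Apr 26, 2025 + 46 days = Jun 11, 2025.
The appraisal report arrives: Jun 11, 2025 + 6 days = Jun 17, 2025.
Underwriting issues conditional approval: Jun 17, 2025 + 6 days = Jun 23, 2025.
Clear-to-close is issued: Jun 23, 2025 + 5 days = Jun 28, 2025.
Closing takes place: Jun 28, 2025 + 75 days = Sep 11, 2025.

Sep 11, 2025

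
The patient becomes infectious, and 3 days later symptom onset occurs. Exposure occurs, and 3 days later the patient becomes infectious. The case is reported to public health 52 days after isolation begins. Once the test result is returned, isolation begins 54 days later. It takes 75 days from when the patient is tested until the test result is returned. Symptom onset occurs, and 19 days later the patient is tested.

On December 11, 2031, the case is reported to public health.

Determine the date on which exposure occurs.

May 19, 2031

The case is reported to public health: Dec 11, 2031.
Isolation begins: Dec 11, 2031 − 52 days = Oct 20, 2031.
The test result is returned: Oct 20, 2031 − 54 days = Aug 27, 2031.
The patient is tested: Aug 27, 2031 − 75 days = Jun 13, 2031.
Symptom onset occurs: Jun 13, 2031 − 19 days = May 25, 2031.
The patient becomes infectious: May 25, 2031 − 3 days = May 22, 2031.
Exposure occurs: May 22, 2031 − 3 days = May 19, 2031.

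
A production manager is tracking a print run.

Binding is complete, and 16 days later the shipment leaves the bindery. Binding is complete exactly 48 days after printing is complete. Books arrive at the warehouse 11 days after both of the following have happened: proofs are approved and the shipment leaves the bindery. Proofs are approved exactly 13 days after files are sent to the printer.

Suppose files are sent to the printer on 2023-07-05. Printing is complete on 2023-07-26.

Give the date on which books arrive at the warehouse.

2023-10-09

Files are sent to the printer: Jul 5, 2023.
Proofs are approved: Jul 5, 2023 + 13 days = Jul 18, 2023.
Printing is complete: Jul 26, 2023.
Binding is complete: Jul 26, 2023 + 48 days = Sep 12, 2023.
The shipment leaves the bindery: Sep 12, 2023 + 16 days = Sep 28, 2023.
Both prerequisites met — proofs are approved (Jul 18, 2023), the shipment leaves the bindery (Sep 28, 2023); the later is Sep 28, 2023.
Books arrive at the warehouse: Sep 28, 2023 + 11 days = Oct 9, 2023.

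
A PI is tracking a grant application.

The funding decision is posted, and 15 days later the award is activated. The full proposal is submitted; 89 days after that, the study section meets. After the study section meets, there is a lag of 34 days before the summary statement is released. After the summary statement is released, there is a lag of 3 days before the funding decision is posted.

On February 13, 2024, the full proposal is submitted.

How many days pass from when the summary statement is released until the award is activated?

18 days

Causal path: the summary statement is released → the funding decision is posted → the award is activated.
Total delay along the path: 3 + 15 = 18 days.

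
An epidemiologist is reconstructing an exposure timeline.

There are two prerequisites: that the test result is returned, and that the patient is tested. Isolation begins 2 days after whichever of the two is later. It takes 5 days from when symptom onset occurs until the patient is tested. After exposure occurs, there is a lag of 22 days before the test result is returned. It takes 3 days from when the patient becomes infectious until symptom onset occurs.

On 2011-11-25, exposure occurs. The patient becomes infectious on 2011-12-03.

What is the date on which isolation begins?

Exposure occurs: Nov 25, 2011.
The test result is returned: Nov 25, 2011 + 22 days = Dec 17, 2011.
The patient becomes infectious: Dec 3, 2011.
Symptom onset occurs: Dec 3, 2011 + 3 days = Dec 6, 2011.
The patient is tested: Dec 6, 2011 + 5 days = Dec 11, 2011.
Both prerequisites met — the test result is returned (Dec 17, 2011), the patient is tested (Dec 11, 2011); the later is Dec 17, 2011.
Isolation begins: Dec 17, 2011 + 2 days = Dec 19, 2011.

2011-12-19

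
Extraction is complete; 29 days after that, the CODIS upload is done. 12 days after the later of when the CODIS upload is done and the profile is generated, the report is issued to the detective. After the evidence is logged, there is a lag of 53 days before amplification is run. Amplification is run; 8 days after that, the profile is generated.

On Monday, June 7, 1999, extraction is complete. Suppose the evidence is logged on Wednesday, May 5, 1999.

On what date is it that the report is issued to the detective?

Sunday, July 18, 1999

Extraction is complete: Jun 7, 1999.
The CODIS upload is done: Jun 7, 1999 + 29 days = Jul 6, 1999.
The evidence is logged: May 5, 1999.
Amplification is run: May 5, 1999 + 53 days = Jun 27, 1999.
The profile is generated: Jun 27, 1999 + 8 days = Jul 5, 1999.
Both prerequisites met — the CODIS upload is done (Jul 6, 1999), the profile is generated (Jul 5, 1999); the later is Jul 6, 1999.
The report is issued to the detective: Jul 6, 1999 + 12 days = Jul 18, 1999.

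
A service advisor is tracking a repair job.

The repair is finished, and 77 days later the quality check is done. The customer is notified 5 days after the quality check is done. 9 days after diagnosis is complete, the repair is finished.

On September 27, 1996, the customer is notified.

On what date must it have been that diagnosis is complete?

The customer is notified: Sep 27, 1996.
The quality check is done: Sep 27, 1996 − 5 days = Sep 22, 1996.
The repair is finished: Sep 22, 1996 − 77 days = Jul 7, 1996.
Diagnosis is complete: Jul 7, 1996 − 9 days = Jun 28, 1996.

June 28, 1996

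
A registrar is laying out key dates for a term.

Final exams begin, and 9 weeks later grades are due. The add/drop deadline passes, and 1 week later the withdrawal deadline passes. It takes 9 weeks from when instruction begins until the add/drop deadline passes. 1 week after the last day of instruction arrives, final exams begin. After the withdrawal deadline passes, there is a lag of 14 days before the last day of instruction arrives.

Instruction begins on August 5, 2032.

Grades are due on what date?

Instruction begins: Aug 5, 2032.
The add/drop deadline passes: Aug 5, 2032 + 9 weeks = Oct 7, 2032.
The withdrawal deadline passes: Oct 7, 2032 + 1 week = Oct 14, 2032.
The last day of instruction arrives: Oct 14, 2032 + 14 days = Oct 28, 2032.
Final exams begin: Oct 28, 2032 + 1 week = Nov 4, 2032.
Grades are due: Nov 4, 2032 + 9 weeks = Jan 6, 2033.

January 6, 2033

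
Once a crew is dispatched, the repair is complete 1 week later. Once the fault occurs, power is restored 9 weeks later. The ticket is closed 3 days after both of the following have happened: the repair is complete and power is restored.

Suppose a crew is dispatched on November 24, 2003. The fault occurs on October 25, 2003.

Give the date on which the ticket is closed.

A crew is dispatched: Nov 24, 2003.
The repair is complete: Nov 24, 2003 + 1 week = Dec 1, 2003.
The fault occurs: Oct 25, 2003.
Power is restored: Oct 25, 2003 + 9 weeks = Dec 27, 2003.
Both prerequisites met — the repair is complete (Dec 1, 2003), power is restored (Dec 27, 2003); the later is Dec 27, 2003.
The ticket is closed: Dec 27, 2003 + 3 days = Dec 30, 2003.

December 30, 2003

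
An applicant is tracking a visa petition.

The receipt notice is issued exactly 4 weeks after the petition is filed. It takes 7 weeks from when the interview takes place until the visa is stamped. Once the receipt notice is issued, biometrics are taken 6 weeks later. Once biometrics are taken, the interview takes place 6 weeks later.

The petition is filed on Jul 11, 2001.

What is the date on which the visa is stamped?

The petition is filed: Jul 11, 2001.
The receipt notice is issued: Jul 11, 2001 + 4 weeks = Aug 8, 2001.
Biometrics are taken: Aug 8, 2001 + 6 weeks = Sep 19, 2001.
The interview takes place: Sep 19, 2001 + 6 weeks = Oct 31, 2001.
The visa is stamped: Oct 31, 2001 + 7 weeks = Dec 19, 2001.

Dec 19, 2001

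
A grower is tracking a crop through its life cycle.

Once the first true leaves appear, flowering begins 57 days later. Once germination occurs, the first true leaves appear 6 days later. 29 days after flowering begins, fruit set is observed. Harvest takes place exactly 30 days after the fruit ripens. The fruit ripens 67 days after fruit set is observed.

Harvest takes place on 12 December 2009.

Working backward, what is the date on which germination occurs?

6 June 2009

Harvest takes place: Dec 12, 2009.
The fruit ripens: Dec 12, 2009 − 30 days = Nov 12, 2009.
Fruit set is observed: Nov 12, 2009 − 67 days = Sep 6, 2009.
Flowering begins: Sep 6, 2009 − 29 days = Aug 8, 2009.
The first true leaves appear: Aug 8, 2009 − 57 days = Jun 12, 2009.
Germination occurs: Jun 12, 2009 − 6 days = Jun 6, 2009.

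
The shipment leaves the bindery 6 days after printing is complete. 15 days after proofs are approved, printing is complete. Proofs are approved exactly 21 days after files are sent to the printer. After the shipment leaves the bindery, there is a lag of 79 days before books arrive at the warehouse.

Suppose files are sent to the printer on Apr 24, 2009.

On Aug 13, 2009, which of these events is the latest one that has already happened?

The shipment leaves the bindery

Files are sent to the printer: Apr 24, 2009.
Proofs are approved: Apr 24, 2009 + 21 days = May 15, 2009.
Printing is complete: May 15, 2009 + 15 days = May 30, 2009.
The shipment leaves the bindery: May 30, 2009 + 6 days = Jun 5, 2009.
Books arrive at the warehouse: Jun 5, 2009 + 79 days = Aug 23, 2009.
Aug 13, 2009 falls between when the shipment leaves the bindery (Jun 5, 2009) and when books arrive at the warehouse (Aug 23, 2009).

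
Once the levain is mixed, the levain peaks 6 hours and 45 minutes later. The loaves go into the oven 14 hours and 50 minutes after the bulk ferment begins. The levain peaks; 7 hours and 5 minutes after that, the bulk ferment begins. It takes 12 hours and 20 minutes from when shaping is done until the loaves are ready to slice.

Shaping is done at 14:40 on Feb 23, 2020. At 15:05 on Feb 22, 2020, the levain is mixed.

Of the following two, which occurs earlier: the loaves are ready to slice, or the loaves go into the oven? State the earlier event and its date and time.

The loaves go into the oven — 19:45 on Feb 23, 2020

Shaping is done: 14:40 Feb 23, 2020.
The loaves are ready to slice: 14:40 Feb 23, 2020 + 12h20m = 03:00 Feb 24, 2020.
The levain is mixed: 15:05 Feb 22, 2020.
The levain peaks: 15:05 Feb 22, 2020 + 6h45m = 21:50 Feb 22, 2020.
The bulk ferment begins: 21:50 Feb 22, 2020 + 7h05m = 04:55 Feb 23, 2020.
The loaves go into the oven: 04:55 Feb 23, 2020 + 14h50m = 19:45 Feb 23, 2020.
Comparing: the loaves are ready to slice at 03:00 Feb 24, 2020 vs the loaves go into the oven at 19:45 Feb 23, 2020. Earlier: the loaves go into the oven.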